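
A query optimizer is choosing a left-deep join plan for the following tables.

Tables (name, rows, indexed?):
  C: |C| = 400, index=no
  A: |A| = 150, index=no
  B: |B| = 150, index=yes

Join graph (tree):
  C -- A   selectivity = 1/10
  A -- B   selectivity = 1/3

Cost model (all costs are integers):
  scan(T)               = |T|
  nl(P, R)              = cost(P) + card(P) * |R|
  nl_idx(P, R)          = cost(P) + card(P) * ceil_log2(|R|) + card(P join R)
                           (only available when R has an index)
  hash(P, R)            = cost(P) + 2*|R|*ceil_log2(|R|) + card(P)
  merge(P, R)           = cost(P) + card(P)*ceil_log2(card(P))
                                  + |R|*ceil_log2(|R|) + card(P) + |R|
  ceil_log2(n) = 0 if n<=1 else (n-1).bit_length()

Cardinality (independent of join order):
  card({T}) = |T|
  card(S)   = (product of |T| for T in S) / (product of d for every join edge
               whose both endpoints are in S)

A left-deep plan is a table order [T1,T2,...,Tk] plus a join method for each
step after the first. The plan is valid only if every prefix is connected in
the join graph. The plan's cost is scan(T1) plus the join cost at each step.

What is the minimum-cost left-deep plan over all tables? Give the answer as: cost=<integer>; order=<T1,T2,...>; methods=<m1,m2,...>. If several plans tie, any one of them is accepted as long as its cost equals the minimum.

cost=11600; order=C,A,B; methods=hash,hash

Selinger DP (subsets sized 1..n):
  {C}: scan cost=400, card=400
  {A}: scan cost=150, card=150
  {B}: scan cost=150, card=150
  {AC}: card=6000; try (A,hash)→3200, (C,merge)→5500, (A,merge)→5750, (C,hash)→7500, (C,nl)→60150, (A,nl)→60400; best=3200 via (A,hash)
  {AB}: card=7500; try (B,hash)→2700, (A,hash)→2700, (B,merge)→2850, (A,merge)→2850, (B,nl_idx)→8850, (B,nl)→22650 …(+1); best=2700 via (B,hash)
  {ABC}: card=300000; try (B,hash)→11600, (C,hash)→17400, (B,merge)→88550, (C,merge)→111700, (B,nl_idx)→351200, (B,nl)→903200 …(+1); best=11600 via (B,hash)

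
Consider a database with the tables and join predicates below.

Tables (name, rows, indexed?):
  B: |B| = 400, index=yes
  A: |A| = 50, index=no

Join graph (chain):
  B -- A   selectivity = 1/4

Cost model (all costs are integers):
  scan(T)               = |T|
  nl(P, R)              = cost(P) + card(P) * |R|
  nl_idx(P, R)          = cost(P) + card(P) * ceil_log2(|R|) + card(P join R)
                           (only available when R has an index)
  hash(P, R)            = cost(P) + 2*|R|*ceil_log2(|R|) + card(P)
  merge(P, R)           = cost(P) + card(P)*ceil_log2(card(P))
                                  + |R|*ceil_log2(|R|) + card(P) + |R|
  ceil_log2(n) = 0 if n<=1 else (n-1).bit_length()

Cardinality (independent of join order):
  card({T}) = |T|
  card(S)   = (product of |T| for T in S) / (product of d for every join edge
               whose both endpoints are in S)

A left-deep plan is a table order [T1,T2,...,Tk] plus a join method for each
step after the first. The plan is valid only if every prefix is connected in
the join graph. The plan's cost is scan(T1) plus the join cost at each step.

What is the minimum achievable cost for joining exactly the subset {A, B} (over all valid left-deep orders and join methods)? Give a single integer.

Selinger DP over subsets of {A,B}:
  {B}: scan cost=400, card=400
  {A}: scan cost=50, card=50
  {AB}: card=5000; try (A,hash)→1400, (B,merge)→4400, (A,merge)→4750, (B,nl_idx)→5500, (B,hash)→7300, (B,nl)→20050 …(+1); best=1400 via (A,hash)

1400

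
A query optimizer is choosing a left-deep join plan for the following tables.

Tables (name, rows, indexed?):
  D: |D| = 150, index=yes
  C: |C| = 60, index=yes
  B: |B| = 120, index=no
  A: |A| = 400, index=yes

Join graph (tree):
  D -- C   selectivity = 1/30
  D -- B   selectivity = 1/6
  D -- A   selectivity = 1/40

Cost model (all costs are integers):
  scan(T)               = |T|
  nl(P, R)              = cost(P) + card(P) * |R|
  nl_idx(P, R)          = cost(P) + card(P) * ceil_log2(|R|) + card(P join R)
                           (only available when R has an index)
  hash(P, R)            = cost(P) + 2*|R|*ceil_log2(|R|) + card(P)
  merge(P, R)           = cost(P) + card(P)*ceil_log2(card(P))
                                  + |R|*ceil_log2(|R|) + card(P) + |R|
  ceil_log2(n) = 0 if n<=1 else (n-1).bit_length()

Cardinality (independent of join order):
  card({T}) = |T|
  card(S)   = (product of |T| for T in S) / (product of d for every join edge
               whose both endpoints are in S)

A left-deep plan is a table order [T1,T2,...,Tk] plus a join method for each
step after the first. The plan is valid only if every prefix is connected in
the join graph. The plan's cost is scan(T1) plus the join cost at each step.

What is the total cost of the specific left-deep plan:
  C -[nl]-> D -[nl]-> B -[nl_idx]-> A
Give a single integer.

159060

step 1: scan C: cost=60, card=60
step 2: join D via nl
    card(P join D) = 60*150/(30) = 300
    cost = 60 + 60*150 = 9060
step 3: join B via nl
    card(P join B) = 300*120/(6) = 6000
    cost = 9060 + 300*120 = 45060
step 4: join A via nl_idx
    card(P join A) = 6000*400/(40) = 60000
    cost = 45060 + 6000*9 + 60000 = 159060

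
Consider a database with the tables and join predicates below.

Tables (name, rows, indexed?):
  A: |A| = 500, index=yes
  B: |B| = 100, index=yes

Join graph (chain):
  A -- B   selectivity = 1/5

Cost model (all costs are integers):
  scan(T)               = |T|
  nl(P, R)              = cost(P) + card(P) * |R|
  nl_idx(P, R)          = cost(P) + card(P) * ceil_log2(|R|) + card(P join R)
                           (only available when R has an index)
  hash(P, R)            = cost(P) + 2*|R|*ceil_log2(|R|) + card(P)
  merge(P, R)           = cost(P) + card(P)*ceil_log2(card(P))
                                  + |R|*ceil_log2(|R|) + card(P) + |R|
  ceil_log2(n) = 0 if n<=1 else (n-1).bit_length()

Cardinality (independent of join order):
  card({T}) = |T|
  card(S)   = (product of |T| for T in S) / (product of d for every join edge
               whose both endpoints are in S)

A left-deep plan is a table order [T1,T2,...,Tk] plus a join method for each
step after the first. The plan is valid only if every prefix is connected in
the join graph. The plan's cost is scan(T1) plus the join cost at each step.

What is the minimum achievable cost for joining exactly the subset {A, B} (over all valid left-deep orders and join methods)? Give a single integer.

Selinger DP over subsets of {A,B}:
  {A}: scan cost=500, card=500
  {B}: scan cost=100, card=100
  {AB}: card=10000; try (B,hash)→2400, (A,merge)→5900, (B,merge)→6300, (A,hash)→9200, (A,nl_idx)→11000, (B,nl_idx)→14000 …(+2); best=2400 via (B,hash)

2400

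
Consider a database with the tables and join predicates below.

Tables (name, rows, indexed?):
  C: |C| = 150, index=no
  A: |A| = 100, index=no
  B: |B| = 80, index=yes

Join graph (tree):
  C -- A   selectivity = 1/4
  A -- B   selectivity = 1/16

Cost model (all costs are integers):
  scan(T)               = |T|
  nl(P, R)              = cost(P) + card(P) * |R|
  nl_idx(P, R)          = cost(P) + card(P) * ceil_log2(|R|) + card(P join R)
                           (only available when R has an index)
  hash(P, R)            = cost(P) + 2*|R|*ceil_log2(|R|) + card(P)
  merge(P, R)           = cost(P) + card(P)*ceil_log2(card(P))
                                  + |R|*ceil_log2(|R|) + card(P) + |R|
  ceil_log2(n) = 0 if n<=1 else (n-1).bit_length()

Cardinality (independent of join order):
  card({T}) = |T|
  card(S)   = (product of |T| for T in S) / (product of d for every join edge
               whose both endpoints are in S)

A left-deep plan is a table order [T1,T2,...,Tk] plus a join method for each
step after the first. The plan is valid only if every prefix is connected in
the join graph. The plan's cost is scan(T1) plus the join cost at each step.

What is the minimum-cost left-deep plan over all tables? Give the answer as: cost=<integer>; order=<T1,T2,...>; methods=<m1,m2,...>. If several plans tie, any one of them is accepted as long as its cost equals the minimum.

cost=4200; order=A,B,C; methods=nl_idx,hash

Selinger DP (subsets sized 1..n):
  {C}: scan cost=150, card=150
  {A}: scan cost=100, card=100
  {B}: scan cost=80, card=80
  {AC}: card=3750; try (A,hash)→1700, (C,merge)→2250, (A,merge)→2300, (C,hash)→2600, (C,nl)→15100, (A,nl)→15150; best=1700 via (A,hash)
  {AB}: card=500; try (B,nl_idx)→1300, (B,hash)→1320, (A,merge)→1520, (B,merge)→1540, (A,hash)→1560, (A,nl)→8080 …(+1); best=1300 via (B,nl_idx)
  {ABC}: card=18750; try (C,hash)→4200, (B,hash)→6570, (C,merge)→7650, (B,nl_idx)→46700, (B,merge)→51090, (C,nl)→76300 …(+1); best=4200 via (C,hash)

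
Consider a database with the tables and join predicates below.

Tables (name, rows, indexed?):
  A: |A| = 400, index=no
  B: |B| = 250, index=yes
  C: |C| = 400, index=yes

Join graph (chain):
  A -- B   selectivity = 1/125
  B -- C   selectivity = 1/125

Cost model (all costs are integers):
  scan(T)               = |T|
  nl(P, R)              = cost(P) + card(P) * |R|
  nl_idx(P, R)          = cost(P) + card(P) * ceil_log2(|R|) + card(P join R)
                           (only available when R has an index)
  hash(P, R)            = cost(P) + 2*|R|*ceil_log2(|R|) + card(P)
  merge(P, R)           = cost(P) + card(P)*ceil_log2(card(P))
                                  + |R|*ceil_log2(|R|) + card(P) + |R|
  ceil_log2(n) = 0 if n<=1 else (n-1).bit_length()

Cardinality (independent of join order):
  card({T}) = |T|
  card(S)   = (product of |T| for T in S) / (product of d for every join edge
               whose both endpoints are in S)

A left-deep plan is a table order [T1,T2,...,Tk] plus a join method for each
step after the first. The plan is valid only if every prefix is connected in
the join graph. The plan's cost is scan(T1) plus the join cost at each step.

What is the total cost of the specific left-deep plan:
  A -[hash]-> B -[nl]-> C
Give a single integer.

step 1: scan A: cost=400, card=400
step 2: join B via hash
    card(P join B) = 400*250/(125) = 800
    cost = 400 + 2*250*8 + 400 = 4800
step 3: join C via nl
    card(P join C) = 800*400/(125) = 2560
    cost = 4800 + 800*400 = 324800

324800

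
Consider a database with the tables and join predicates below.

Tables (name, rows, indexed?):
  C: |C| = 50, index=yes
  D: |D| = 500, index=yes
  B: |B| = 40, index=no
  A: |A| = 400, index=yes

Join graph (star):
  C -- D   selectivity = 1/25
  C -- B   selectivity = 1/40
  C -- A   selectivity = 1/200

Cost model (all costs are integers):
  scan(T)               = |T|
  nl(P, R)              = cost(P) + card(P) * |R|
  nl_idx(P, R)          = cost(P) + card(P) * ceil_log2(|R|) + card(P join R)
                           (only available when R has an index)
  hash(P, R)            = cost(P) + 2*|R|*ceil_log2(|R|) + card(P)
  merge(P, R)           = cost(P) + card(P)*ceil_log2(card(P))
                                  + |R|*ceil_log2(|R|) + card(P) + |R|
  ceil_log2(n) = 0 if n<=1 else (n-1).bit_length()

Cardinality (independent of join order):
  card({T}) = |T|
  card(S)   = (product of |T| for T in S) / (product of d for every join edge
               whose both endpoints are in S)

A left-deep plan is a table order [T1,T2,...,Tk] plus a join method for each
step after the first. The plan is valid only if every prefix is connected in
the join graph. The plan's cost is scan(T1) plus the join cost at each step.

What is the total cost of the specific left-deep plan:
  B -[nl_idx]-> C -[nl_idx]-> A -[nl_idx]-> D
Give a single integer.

step 1: scan B: cost=40, card=40
step 2: join C via nl_idx
    card(P join C) = 40*50/(40) = 50
    cost = 40 + 40*6 + 50 = 330
step 3: join A via nl_idx
    card(P join A) = 50*400/(200) = 100
    cost = 330 + 50*9 + 100 = 880
step 4: join D via nl_idx
    card(P join D) = 100*500/(25) = 2000
    cost = 880 + 100*9 + 2000 = 3780

3780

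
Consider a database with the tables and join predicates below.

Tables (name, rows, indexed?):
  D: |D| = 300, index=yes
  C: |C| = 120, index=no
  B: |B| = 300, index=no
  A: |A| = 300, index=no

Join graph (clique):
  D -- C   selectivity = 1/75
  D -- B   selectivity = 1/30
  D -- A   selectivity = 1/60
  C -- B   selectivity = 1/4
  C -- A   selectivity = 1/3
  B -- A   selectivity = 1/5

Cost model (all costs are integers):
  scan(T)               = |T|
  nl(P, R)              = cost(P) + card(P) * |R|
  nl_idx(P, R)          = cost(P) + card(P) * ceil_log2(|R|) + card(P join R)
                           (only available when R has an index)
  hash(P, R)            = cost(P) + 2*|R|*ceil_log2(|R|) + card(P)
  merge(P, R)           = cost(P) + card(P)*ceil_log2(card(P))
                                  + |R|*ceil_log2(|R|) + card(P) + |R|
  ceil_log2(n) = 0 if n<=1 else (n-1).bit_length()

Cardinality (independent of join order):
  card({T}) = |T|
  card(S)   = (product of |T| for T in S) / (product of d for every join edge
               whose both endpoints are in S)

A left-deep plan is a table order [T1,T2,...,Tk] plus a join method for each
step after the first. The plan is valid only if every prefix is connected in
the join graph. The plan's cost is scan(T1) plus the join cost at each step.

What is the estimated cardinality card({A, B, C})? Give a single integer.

Tables in S: A(300), B(300), C(120)
Edges inside S: C-B(d=4), C-A(d=3), B-A(d=5)
numerator = 300 * 300 * 120 = 10800000
denominator = 4 * 3 * 5 = 60
card(S) = 10800000 / 60 = 180000

180000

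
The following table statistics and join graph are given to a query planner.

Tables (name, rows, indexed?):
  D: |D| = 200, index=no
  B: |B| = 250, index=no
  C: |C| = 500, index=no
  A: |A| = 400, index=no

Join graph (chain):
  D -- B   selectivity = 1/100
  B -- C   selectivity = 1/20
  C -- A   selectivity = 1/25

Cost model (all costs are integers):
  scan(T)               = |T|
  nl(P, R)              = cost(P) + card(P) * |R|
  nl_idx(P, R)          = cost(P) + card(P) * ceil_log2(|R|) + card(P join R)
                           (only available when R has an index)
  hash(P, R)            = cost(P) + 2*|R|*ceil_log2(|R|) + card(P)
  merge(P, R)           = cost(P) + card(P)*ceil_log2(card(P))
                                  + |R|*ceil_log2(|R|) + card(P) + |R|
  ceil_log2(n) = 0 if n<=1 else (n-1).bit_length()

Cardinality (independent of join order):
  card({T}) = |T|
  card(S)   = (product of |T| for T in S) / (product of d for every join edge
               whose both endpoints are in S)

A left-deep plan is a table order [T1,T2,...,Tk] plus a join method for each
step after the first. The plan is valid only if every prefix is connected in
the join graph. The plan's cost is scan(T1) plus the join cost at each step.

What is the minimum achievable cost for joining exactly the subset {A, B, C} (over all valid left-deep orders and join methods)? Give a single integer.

18450

Selinger DP over subsets of {A,B,C}:
  {B}: scan cost=250, card=250
  {C}: scan cost=500, card=500
  {A}: scan cost=400, card=400
  {BC}: card=6250; try (B,hash)→5000, (C,merge)→7500, (B,merge)→7750, (C,hash)→9500, (C,nl)→125250, (B,nl)→125500; best=5000 via (B,hash)
  {AC}: card=8000; try (A,hash)→8200, (C,merge)→9400, (A,merge)→9500, (C,hash)→9800, (C,nl)→200400, (A,nl)→200500; best=8200 via (A,hash)
  {ABC}: card=100000; try (A,hash)→18450, (B,hash)→20200, (A,merge)→96500, (B,merge)→122450, (B,nl)→2008200, (A,nl)→2505000; best=18450 via (A,hash)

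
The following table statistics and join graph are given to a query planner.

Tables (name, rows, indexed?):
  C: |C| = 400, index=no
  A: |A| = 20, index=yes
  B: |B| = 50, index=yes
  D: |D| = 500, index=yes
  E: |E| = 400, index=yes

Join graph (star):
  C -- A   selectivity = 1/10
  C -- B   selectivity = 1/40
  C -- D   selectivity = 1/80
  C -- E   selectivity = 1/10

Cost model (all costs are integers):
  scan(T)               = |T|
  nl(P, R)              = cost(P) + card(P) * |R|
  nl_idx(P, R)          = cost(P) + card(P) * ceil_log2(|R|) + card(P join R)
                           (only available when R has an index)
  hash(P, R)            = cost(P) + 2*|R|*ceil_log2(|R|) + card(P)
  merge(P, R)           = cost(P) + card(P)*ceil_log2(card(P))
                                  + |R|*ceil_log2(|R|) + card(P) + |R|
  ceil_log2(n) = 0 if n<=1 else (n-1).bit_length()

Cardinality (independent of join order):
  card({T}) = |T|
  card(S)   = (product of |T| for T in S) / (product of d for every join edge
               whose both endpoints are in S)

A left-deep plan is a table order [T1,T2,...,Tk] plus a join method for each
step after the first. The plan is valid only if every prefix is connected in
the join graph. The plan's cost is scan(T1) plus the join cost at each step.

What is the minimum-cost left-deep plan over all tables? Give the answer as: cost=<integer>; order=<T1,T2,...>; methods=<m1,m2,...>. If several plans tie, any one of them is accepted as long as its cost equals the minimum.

Selinger DP (subsets sized 1..n):
  {C}: scan cost=400, card=400
  {A}: scan cost=20, card=20
  {B}: scan cost=50, card=50
  {D}: scan cost=500, card=500
  {E}: scan cost=400, card=400
  {AC}: card=800; try (A,hash)→1000, (A,nl_idx)→3200, (C,merge)→4140, (A,merge)→4520, (C,hash)→7240, (C,nl)→8020 …(+1); best=1000 via (A,hash)
  {BC}: card=500; try (B,hash)→1400, (B,nl_idx)→3300, (C,merge)→4400, (B,merge)→4750, (C,hash)→7300, (C,nl)→20050 …(+1); best=1400 via (B,hash)
  {CD}: card=2500; try (D,nl_idx)→6500, (C,hash)→8200, (D,merge)→9400, (C,merge)→9500, (D,hash)→9800, (D,nl)→200400 …(+1); best=6500 via (D,nl_idx)
  {CE}: card=16000; try (E,hash)→8000, (C,hash)→8000, (E,merge)→8400, (C,merge)→8400, (E,nl_idx)→20000, (E,nl)→160400 …(+1); best=8000 via (E,hash)
  {ABC}: card=1000; try (A,hash)→2100, (B,hash)→2400, (A,nl_idx)→4900, (A,merge)→6520, (B,nl_idx)→6800, (B,merge)→10150 …(+2); best=2100 via (A,hash)
  {ACD}: card=5000; try (A,hash)→9200, (D,hash)→10800, (D,nl_idx)→13200, (D,merge)→14800, (A,nl_idx)→24000, (A,merge)→39120 …(+2); best=9200 via (A,hash)
  {ACE}: card=32000; try (E,hash)→9000, (E,merge)→13800, (A,hash)→24200, (E,nl_idx)→40200, (A,nl_idx)→120000, (A,merge)→248120 …(+2); best=9000 via (E,hash)
  {BCD}: card=3125; try (D,nl_idx)→9025, (B,hash)→9600, (D,hash)→10900, (D,merge)→11400, (B,nl_idx)→24625, (B,merge)→39350 …(+2); best=9025 via (D,nl_idx)
  {BCE}: card=20000; try (E,hash)→9100, (E,merge)→10400, (B,hash)→24600, (E,nl_idx)→25900, (B,nl_idx)→124000, (E,nl)→201400 …(+2); best=9100 via (E,hash)
  {CDE}: card=100000; try (E,hash)→16200, (D,hash)→33000, (E,merge)→43000, (E,nl_idx)→129000, (D,nl_idx)→252000, (D,merge)→253000 …(+2); best=16200 via (E,hash)
  {ABCD}: card=6250; try (D,hash)→12100, (A,hash)→12350, (B,hash)→14800, (D,nl_idx)→17350, (D,merge)→18100, (A,nl_idx)→30900 …(+6); best=12100 via (D,hash)
  {ABCE}: card=40000; try (E,hash)→10300, (E,merge)→17100, (A,hash)→29300, (B,hash)→41600, (E,nl_idx)→51100, (A,nl_idx)→149100 …(+6); best=10300 via (E,hash)
  {ACDE}: card=200000; try (E,hash)→21400, (D,hash)→50000, (E,merge)→83200, (A,hash)→116400, (E,nl_idx)→254200, (D,nl_idx)→497000 …(+6); best=21400 via (E,hash)
  {BCDE}: card=125000; try (E,hash)→19350, (D,hash)→38100, (E,merge)→53650, (B,hash)→116800, (E,nl_idx)→162150, (D,nl_idx)→314100 …(+6); best=19350 via (E,hash)
  {ABCDE}: card=250000; try (E,hash)→25550, (D,hash)→59300, (E,merge)→103600, (A,hash)→144550, (B,hash)→222000, (E,nl_idx)→318350 …(+10); best=25550 via (E,hash)

cost=25550; order=C,B,A,D,E; methods=hash,hash,hash,hash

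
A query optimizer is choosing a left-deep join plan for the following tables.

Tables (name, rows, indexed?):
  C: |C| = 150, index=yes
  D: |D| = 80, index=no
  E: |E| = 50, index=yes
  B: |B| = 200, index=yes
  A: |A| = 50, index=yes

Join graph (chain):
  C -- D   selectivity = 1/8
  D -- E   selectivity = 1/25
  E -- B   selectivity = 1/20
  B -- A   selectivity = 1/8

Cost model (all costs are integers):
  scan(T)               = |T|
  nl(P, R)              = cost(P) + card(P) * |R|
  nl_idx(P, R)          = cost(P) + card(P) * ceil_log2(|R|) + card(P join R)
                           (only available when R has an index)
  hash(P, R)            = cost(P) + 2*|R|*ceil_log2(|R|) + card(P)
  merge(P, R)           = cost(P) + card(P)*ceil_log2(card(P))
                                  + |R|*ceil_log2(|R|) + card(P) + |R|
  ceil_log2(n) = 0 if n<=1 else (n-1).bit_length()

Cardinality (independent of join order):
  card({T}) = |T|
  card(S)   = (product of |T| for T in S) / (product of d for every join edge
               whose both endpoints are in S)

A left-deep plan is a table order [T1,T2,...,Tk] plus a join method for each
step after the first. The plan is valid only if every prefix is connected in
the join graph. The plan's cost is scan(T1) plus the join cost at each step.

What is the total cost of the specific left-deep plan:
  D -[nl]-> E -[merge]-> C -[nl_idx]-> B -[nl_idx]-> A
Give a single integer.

428370

step 1: scan D: cost=80, card=80
step 2: join E via nl
    card(P join E) = 80*50/(25) = 160
    cost = 80 + 80*50 = 4080
step 3: join C via merge
    card(P join C) = 160*150/(8) = 3000
    cost = 4080 + 160*8 + 150*8 + 160 + 150 = 6870
step 4: join B via nl_idx
    card(P join B) = 3000*200/(20) = 30000
    cost = 6870 + 3000*8 + 30000 = 60870
step 5: join A via nl_idx
    card(P join A) = 30000*50/(8) = 187500
    cost = 60870 + 30000*6 + 187500 = 428370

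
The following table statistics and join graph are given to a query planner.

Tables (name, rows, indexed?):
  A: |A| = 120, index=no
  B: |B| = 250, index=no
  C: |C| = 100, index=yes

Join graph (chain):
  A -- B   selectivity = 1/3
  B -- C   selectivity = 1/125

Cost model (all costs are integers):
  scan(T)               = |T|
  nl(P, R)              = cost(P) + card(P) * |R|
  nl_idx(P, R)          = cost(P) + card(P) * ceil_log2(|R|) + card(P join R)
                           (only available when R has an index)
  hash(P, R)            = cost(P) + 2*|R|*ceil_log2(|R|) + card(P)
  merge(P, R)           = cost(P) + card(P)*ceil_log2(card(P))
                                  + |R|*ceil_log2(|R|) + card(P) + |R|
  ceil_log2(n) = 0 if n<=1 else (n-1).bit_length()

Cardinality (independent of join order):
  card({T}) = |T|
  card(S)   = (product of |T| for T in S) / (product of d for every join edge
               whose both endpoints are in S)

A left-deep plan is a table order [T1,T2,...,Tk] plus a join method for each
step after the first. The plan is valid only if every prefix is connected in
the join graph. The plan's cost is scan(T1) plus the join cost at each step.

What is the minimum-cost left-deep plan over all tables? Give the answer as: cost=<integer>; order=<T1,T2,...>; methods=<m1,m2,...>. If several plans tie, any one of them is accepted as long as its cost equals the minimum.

cost=3780; order=B,C,A; methods=hash,hash

Selinger DP (subsets sized 1..n):
  {A}: scan cost=120, card=120
  {B}: scan cost=250, card=250
  {C}: scan cost=100, card=100
  {AB}: card=10000; try (A,hash)→2180, (B,merge)→3330, (A,merge)→3460, (B,hash)→4240, (B,nl)→30120, (A,nl)→30250; best=2180 via (A,hash)
  {BC}: card=200; try (C,hash)→1900, (C,nl_idx)→2200, (B,merge)→3150, (C,merge)→3300, (B,hash)→4200, (B,nl)→25100 …(+1); best=1900 via (C,hash)
  {ABC}: card=8000; try (A,hash)→3780, (A,merge)→4660, (C,hash)→13580, (A,nl)→25900, (C,nl_idx)→80180, (C,merge)→152980 …(+1); best=3780 via (A,hash)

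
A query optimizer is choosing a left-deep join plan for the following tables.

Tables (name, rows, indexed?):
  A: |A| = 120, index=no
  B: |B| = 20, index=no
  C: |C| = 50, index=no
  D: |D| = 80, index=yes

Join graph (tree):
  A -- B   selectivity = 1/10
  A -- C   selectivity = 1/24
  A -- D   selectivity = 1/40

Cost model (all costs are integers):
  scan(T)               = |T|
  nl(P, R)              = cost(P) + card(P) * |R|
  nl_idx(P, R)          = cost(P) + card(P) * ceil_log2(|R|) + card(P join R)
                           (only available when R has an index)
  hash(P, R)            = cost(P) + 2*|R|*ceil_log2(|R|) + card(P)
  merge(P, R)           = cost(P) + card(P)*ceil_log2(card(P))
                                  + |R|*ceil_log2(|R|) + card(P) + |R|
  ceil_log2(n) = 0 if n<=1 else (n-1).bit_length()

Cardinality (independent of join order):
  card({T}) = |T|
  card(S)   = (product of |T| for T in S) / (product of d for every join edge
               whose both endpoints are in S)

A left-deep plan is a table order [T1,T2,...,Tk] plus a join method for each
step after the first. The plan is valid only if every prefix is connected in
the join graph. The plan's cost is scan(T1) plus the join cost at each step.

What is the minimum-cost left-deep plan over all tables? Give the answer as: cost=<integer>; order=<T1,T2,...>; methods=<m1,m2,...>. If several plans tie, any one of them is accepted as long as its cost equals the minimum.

Selinger DP (subsets sized 1..n):
  {A}: scan cost=120, card=120
  {B}: scan cost=20, card=20
  {C}: scan cost=50, card=50
  {D}: scan cost=80, card=80
  {AB}: card=240; try (B,hash)→440, (A,merge)→1100, (B,merge)→1200, (A,hash)→1720, (A,nl)→2420, (B,nl)→2520; best=440 via (B,hash)
  {AC}: card=250; try (C,hash)→840, (A,merge)→1360, (C,merge)→1430, (A,hash)→1780, (A,nl)→6050, (C,nl)→6120; best=840 via (C,hash)
  {AD}: card=240; try (D,nl_idx)→1200, (D,hash)→1360, (A,merge)→1680, (D,merge)→1720, (A,hash)→1840, (A,nl)→9680 …(+1); best=1200 via (D,nl_idx)
  {ABC}: card=500; try (C,hash)→1280, (B,hash)→1290, (C,merge)→2950, (B,merge)→3210, (B,nl)→5840, (C,nl)→12440; best=1280 via (C,hash)
  {ABD}: card=480; try (B,hash)→1640, (D,hash)→1800, (D,nl_idx)→2600, (D,merge)→3240, (B,merge)→3480, (B,nl)→6000 …(+1); best=1640 via (B,hash)
  {ACD}: card=500; try (C,hash)→2040, (D,hash)→2210, (D,nl_idx)→3090, (C,merge)→3710, (D,merge)→3730, (C,nl)→13200 …(+1); best=2040 via (C,hash)
  {ABCD}: card=1000; try (C,hash)→2720, (B,hash)→2740, (D,hash)→2900, (D,nl_idx)→5780, (C,merge)→6790, (D,merge)→6920 …(+4); best=2720 via (C,hash)

cost=2720; order=A,D,B,C; methods=nl_idx,hash,hash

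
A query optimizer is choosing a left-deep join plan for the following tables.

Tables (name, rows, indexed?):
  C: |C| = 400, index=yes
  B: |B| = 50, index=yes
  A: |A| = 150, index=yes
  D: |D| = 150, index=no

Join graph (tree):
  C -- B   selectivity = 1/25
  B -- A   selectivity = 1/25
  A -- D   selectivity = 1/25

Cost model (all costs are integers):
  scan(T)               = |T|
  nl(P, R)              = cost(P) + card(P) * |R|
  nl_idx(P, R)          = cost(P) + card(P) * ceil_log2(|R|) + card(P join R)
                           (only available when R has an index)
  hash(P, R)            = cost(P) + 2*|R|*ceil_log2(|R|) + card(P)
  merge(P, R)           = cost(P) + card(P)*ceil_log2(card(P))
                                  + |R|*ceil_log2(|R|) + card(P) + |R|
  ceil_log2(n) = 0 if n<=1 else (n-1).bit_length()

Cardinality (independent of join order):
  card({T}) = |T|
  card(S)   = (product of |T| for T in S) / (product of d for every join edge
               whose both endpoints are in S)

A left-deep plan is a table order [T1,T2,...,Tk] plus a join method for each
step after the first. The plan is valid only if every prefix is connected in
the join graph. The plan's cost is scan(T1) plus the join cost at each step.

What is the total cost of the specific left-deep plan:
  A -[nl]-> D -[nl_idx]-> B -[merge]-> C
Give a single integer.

55450

step 1: scan A: cost=150, card=150
step 2: join D via nl
    card(P join D) = 150*150/(25) = 900
    cost = 150 + 150*150 = 22650
step 3: join B via nl_idx
    card(P join B) = 900*50/(25) = 1800
    cost = 22650 + 900*6 + 1800 = 29850
step 4: join C via merge
    card(P join C) = 1800*400/(25) = 28800
    cost = 29850 + 1800*11 + 400*9 + 1800 + 400 = 55450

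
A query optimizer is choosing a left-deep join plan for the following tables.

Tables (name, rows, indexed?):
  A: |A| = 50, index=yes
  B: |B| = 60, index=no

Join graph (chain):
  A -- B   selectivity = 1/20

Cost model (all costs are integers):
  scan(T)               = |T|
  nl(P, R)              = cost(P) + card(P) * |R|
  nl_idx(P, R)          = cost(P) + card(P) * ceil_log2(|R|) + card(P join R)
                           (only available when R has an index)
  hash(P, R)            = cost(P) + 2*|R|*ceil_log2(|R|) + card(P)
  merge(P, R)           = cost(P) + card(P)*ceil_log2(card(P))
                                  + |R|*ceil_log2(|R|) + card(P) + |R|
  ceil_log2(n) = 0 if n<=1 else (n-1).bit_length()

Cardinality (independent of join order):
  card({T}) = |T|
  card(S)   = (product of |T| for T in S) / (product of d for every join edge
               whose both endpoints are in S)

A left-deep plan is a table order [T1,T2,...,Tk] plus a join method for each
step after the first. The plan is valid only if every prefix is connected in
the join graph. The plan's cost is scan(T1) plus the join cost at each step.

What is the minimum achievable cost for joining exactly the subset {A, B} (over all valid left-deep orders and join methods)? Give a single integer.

570

Selinger DP over subsets of {A,B}:
  {A}: scan cost=50, card=50
  {B}: scan cost=60, card=60
  {AB}: card=150; try (A,nl_idx)→570, (A,hash)→720, (B,hash)→820, (B,merge)→820, (A,merge)→830, (B,nl)→3050 …(+1); best=570 via (A,nl_idx)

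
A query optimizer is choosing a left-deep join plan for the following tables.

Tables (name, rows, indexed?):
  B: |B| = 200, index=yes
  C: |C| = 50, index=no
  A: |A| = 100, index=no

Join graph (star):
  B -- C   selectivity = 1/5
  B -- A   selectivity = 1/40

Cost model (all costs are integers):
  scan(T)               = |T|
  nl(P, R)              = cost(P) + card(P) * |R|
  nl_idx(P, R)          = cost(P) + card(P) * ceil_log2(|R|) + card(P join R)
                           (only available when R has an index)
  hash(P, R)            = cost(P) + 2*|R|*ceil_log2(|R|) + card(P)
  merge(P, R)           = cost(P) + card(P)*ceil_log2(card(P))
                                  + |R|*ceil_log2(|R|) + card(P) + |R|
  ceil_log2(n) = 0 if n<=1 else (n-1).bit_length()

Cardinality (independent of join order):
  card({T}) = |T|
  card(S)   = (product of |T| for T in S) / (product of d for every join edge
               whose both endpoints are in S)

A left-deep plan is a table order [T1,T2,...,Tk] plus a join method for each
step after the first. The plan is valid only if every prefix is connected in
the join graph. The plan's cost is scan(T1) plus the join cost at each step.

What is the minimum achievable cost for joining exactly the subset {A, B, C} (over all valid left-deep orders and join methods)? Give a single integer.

2500

Selinger DP over subsets of {A,B,C}:
  {B}: scan cost=200, card=200
  {C}: scan cost=50, card=50
  {A}: scan cost=100, card=100
  {BC}: card=2000; try (C,hash)→1000, (B,merge)→2200, (C,merge)→2350, (B,nl_idx)→2450, (B,hash)→3300, (B,nl)→10050 …(+1); best=1000 via (C,hash)
  {AB}: card=500; try (B,nl_idx)→1400, (A,hash)→1800, (B,merge)→2700, (A,merge)→2800, (B,hash)→3400, (B,nl)→20100 …(+1); best=1400 via (B,nl_idx)
  {ABC}: card=5000; try (C,hash)→2500, (A,hash)→4400, (C,merge)→6750, (A,merge)→25800, (C,nl)→26400, (A,nl)→201000; best=2500 via (C,hash)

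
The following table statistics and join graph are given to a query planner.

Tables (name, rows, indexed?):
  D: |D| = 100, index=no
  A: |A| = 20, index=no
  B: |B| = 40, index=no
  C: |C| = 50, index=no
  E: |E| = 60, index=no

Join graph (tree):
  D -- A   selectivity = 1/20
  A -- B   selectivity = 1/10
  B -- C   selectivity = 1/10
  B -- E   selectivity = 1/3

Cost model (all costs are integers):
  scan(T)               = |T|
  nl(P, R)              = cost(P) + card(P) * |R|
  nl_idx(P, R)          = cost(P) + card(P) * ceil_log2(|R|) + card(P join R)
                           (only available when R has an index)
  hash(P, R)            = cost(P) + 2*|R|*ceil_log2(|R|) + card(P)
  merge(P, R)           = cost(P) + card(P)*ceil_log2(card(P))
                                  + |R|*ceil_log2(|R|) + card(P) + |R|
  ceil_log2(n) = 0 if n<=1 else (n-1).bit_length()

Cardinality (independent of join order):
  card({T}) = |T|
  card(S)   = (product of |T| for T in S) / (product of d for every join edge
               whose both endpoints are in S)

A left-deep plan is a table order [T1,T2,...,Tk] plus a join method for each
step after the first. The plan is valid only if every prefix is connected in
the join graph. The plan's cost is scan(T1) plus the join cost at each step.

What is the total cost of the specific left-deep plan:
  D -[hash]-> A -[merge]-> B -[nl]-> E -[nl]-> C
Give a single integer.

425480

step 1: scan D: cost=100, card=100
step 2: join A via hash
    card(P join A) = 100*20/(20) = 100
    cost = 100 + 2*20*5 + 100 = 400
step 3: join B via merge
    card(P join B) = 100*40/(10) = 400
    cost = 400 + 100*7 + 40*6 + 100 + 40 = 1480
step 4: join E via nl
    card(P join E) = 400*60/(3) = 8000
    cost = 1480 + 400*60 = 25480
step 5: join C via nl
    card(P join C) = 8000*50/(10) = 40000
    cost = 25480 + 8000*50 = 425480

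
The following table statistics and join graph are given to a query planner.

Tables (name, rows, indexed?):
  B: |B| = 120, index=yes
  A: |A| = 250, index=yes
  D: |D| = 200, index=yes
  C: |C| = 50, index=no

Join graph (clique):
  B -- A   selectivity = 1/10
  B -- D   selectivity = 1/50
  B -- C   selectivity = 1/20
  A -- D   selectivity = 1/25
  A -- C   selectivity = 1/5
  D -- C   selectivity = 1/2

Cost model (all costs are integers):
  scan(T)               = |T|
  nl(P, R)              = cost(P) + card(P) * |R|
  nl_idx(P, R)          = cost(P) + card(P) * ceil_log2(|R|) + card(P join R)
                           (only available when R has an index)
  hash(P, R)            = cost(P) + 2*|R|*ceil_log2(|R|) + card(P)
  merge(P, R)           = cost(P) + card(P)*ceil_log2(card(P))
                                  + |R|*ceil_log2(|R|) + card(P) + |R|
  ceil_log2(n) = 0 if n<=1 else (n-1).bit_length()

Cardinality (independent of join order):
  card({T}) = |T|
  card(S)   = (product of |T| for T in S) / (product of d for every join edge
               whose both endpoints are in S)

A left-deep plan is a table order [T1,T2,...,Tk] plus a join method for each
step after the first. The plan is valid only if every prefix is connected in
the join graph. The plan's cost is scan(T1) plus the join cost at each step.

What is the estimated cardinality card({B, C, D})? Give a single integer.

600

Tables in S: B(120), C(50), D(200)
Edges inside S: B-D(d=50), B-C(d=20), D-C(d=2)
numerator = 120 * 50 * 200 = 1200000
denominator = 50 * 20 * 2 = 2000
card(S) = 1200000 / 2000 = 600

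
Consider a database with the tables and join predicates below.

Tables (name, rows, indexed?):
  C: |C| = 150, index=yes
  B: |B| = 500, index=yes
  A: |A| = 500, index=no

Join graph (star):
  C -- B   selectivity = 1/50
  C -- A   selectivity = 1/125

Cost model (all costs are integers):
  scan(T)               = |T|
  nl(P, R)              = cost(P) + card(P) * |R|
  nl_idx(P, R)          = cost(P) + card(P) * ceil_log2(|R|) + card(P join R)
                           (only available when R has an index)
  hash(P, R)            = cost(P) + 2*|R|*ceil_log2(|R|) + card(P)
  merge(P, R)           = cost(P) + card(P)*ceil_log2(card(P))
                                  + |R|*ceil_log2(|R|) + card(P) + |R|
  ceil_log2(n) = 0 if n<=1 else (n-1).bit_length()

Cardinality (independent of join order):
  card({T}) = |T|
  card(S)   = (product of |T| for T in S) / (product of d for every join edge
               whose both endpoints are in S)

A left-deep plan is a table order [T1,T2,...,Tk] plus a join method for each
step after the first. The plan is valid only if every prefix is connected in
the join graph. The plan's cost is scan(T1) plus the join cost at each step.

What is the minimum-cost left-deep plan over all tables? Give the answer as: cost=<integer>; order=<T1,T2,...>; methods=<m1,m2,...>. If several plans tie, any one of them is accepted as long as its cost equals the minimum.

cost=13000; order=A,C,B; methods=hash,hash

Selinger DP (subsets sized 1..n):
  {C}: scan cost=150, card=150
  {B}: scan cost=500, card=500
  {A}: scan cost=500, card=500
  {BC}: card=1500; try (B,nl_idx)→3000, (C,hash)→3400, (C,nl_idx)→6000, (B,merge)→6500, (C,merge)→6850, (B,hash)→9300 …(+2); best=3000 via (B,nl_idx)
  {AC}: card=600; try (C,hash)→3400, (C,nl_idx)→5100, (A,merge)→6500, (C,merge)→6850, (A,hash)→9300, (A,nl)→75150 …(+1); best=3400 via (C,hash)
  {ABC}: card=6000; try (B,hash)→13000, (A,hash)→13500, (B,nl_idx)→14800, (B,merge)→15000, (A,merge)→26000, (B,nl)→303400 …(+1); best=13000 via (B,hash)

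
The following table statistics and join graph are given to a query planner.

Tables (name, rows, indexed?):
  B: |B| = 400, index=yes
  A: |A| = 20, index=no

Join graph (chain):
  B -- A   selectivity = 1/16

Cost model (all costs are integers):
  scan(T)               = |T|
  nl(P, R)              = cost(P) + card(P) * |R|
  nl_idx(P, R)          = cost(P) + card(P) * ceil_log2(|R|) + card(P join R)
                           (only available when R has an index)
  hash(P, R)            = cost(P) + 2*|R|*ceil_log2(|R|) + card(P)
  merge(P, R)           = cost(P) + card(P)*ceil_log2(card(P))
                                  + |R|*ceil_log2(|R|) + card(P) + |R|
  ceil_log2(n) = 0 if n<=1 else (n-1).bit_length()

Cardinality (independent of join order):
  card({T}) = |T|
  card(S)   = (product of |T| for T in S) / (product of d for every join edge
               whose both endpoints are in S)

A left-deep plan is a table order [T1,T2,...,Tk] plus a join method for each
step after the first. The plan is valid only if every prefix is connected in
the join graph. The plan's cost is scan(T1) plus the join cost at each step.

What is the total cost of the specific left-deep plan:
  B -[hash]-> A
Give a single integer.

step 1: scan B: cost=400, card=400
step 2: join A via hash
    card(P join A) = 400*20/(16) = 500
    cost = 400 + 2*20*5 + 400 = 1000

1000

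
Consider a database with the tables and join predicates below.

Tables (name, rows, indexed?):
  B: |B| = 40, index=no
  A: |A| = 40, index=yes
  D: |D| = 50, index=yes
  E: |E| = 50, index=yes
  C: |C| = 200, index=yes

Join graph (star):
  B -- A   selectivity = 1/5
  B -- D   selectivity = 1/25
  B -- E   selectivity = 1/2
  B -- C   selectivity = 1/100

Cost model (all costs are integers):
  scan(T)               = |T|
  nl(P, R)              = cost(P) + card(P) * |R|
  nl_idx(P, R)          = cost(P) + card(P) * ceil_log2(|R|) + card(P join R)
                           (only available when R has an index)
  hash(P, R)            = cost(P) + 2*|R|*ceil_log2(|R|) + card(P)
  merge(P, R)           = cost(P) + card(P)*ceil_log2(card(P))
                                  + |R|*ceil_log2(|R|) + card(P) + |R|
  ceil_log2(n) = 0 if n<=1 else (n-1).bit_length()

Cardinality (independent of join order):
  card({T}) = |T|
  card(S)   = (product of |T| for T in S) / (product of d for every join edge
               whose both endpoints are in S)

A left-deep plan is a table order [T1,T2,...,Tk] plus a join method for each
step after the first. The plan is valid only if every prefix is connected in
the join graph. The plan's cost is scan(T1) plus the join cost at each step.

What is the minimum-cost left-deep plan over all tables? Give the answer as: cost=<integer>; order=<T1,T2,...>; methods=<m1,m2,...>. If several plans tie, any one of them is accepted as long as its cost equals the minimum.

cost=3600; order=B,C,D,A,E; methods=nl_idx,nl_idx,hash,hash

Selinger DP (subsets sized 1..n):
  {B}: scan cost=40, card=40
  {A}: scan cost=40, card=40
  {D}: scan cost=50, card=50
  {E}: scan cost=50, card=50
  {C}: scan cost=200, card=200
  {AB}: card=320; try (B,hash)→560, (A,hash)→560, (B,merge)→600, (A,merge)→600, (A,nl_idx)→600, (B,nl)→1640 …(+1); best=560 via (B,hash)
  {BD}: card=80; try (D,nl_idx)→360, (B,hash)→580, (D,merge)→670, (D,hash)→680, (B,merge)→680, (D,nl)→2040 …(+1); best=360 via (D,nl_idx)
  {BE}: card=1000; try (B,hash)→580, (E,merge)→670, (E,hash)→680, (B,merge)→680, (E,nl_idx)→1280, (E,nl)→2040 …(+1); best=580 via (B,hash)
  {BC}: card=80; try (C,nl_idx)→440, (B,hash)→880, (C,merge)→2120, (B,merge)→2280, (C,hash)→3280, (C,nl)→8040 …(+1); best=440 via (C,nl_idx)
  {ABD}: card=640; try (A,hash)→920, (A,merge)→1280, (D,hash)→1480, (A,nl_idx)→1480, (D,nl_idx)→3120, (A,nl)→3560 …(+2); best=920 via (A,hash)
  {ABE}: card=8000; try (E,hash)→1480, (A,hash)→2060, (E,merge)→4110, (E,nl_idx)→10480, (A,merge)→11860, (A,nl_idx)→14580 …(+2); best=1480 via (E,hash)
  {ABC}: card=640; try (A,hash)→1000, (A,merge)→1360, (A,nl_idx)→1560, (A,nl)→3640, (C,nl_idx)→3760, (C,hash)→4080 …(+2); best=1000 via (A,hash)
  {BDE}: card=2000; try (E,hash)→1040, (E,merge)→1350, (D,hash)→2180, (E,nl_idx)→2840, (E,nl)→4360, (D,nl_idx)→8580 …(+2); best=1040 via (E,hash)
  {BCD}: card=160; try (D,nl_idx)→1080, (D,hash)→1120, (C,nl_idx)→1160, (D,merge)→1430, (C,merge)→2800, (C,hash)→3640 …(+2); best=1080 via (D,nl_idx)
  {BCE}: card=2000; try (E,hash)→1120, (E,merge)→1430, (E,nl_idx)→2920, (E,nl)→4440, (C,hash)→4780, (C,nl_idx)→10580 …(+2); best=1120 via (E,hash)
  {ABDE}: card=16000; try (E,hash)→2160, (A,hash)→3520, (E,merge)→8310, (D,hash)→10080, (E,nl_idx)→20760, (A,merge)→25320 …(+6); best=2160 via (E,hash)
  {ABCD}: card=1280; try (A,hash)→1720, (D,hash)→2240, (A,merge)→2800, (A,nl_idx)→3320, (C,hash)→4760, (D,nl_idx)→6120 …(+6); best=1720 via (A,hash)
  {ABCE}: card=16000; try (E,hash)→2240, (A,hash)→3600, (E,merge)→8390, (C,hash)→12680, (E,nl_idx)→20840, (A,merge)→25400 …(+6); best=2240 via (E,hash)
  {BCDE}: card=4000; try (E,hash)→1840, (E,merge)→2870, (D,hash)→3720, (E,nl_idx)→6040, (C,hash)→6240, (E,nl)→9080 …(+6); best=1840 via (E,hash)
  {ABCDE}: card=32000; try (E,hash)→3600, (A,hash)→6320, (E,merge)→17430, (D,hash)→18840, (C,hash)→21360, (E,nl_idx)→41400 …(+10); best=3600 via (E,hash)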